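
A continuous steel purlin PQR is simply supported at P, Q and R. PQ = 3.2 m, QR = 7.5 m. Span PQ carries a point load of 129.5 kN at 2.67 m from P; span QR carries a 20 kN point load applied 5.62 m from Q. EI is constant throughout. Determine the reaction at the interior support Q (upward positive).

R_Q = 125.6 kN

Take M_Q as the redundant. Released structure: two simple spans PQ and QR with a hinge at Q.
End slopes at the hinge Q, treating each span as simply supported:
  span PQ: point load 129.5 at a = 2.67: Pab(L + a)/(6LEI) = 56.03/EI
  span QR: point load 20 at a = 5.62: Pab(L + b)/(6LEI) = 44.05/EI
  relative rotation θ_0 = (56.03 + 44.05)/EI = 100.1/EI
A unit hogging moment at Q produces rotation L₁/(3EI) + L₂/(3EI) = 3.567/EI.
Compatibility: M_Q·(L₁+L₂)/(3EI) = θ_0, giving M_Q = 28.06 kN·m (hogging).
Span PQ, ΣM about P with M_Q applied at Q: R_Q^{PQ}·3.2 = 345.8 + 28.06, so R_Q^{PQ} = 116.8 kN and R_P = 129.5 − 116.8 = 12.68 kN.
Span QR, ΣM about R: R_Q^{QR}·7.5 = 37.6 + 28.06, so R_Q^{QR} = 8.754 kN and R_R = 20 − 8.754 = 11.25 kN.
R_Q = 116.8 + 8.754 = 125.6 kN.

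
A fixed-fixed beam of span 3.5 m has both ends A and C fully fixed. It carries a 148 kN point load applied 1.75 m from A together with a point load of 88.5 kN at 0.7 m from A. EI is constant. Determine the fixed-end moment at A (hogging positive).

M_A = 104.4 kN·m

Release both end moments; the primary structure is a simply-supported span AC with redundants M_A and M_C.
End rotations of the released simple span under the applied load (×1/EI):
  at A: point load 148 at a = 1.75: Pab(L + b)/(6LEI) = 113.3/EI
  at C: point load 148 at a = 1.75: Pab(L + a)/(6LEI) = 113.3/EI
  at A: point load 88.5 at a = 0.7: Pab(L + b)/(6LEI) = 52.04/EI
  at C: point load 88.5 at a = 0.7: Pab(L + a)/(6LEI) = 34.69/EI
  θ_A0 = 165.4/EI,  θ_C0 = 148/EI
Flexibility coefficients: a unit moment at one end gives L/(3EI) there and L/(6EI) at the far end, so f₁₁ = f₂₂ = 1.167/EI and f₁₂ = f₂₁ = 0.5833/EI.
Compatibility — zero rotation at each built-in end:
  1.167 M_A + 0.5833 M_C = 165.4
  0.5833 M_A + 1.167 M_C = 148
Solving the pair gives M_A = 104.4 kN·m and M_C = 74.66 kN·m (hogging).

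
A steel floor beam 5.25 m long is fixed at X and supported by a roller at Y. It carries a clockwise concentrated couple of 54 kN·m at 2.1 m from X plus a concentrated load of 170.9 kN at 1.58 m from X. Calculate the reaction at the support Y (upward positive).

R_Y = 30.76 kN

Choose R_Y as the redundant. The primary structure is the cantilever fixed at X.
Primary-structure tip deflection at Y by superposition:
  clockwise couple 54 at a = 2.1: M₀a(2L − a)/(2EI) = 476.3/EI
  point load 170.9 at a = 1.58: Pa²(3L − a)/(6EI) = 1008/EI
  δ_0 = 1484/EI
Tip deflection under a unit load at Y: L³/(3EI) = 48.23/EI.
Compatibility at Y: δ_0 − R_Y·δ_{YY} = 0, so R_Y = 1484/48.23 = 30.76 kN.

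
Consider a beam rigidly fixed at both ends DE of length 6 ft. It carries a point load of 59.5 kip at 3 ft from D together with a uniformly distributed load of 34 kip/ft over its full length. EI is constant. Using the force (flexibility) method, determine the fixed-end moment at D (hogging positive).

M_D = 146.6 kip·ft

Release both end moments; the primary structure is a simply-supported span DE with redundants M_D and M_E.
End rotations of the released simple span under the applied load (×1/EI):
  at D: point load 59.5 at a = 3: Pab(L + b)/(6LEI) = 133.9/EI
  at E: point load 59.5 at a = 3: Pab(L + a)/(6LEI) = 133.9/EI
  at D: UDL 34: wL³/(24EI) = 306/EI
  at E: UDL 34: wL³/(24EI) = 306/EI
  θ_D0 = 439.9/EI,  θ_E0 = 439.9/EI
Flexibility coefficients: a unit moment at one end gives L/(3EI) there and L/(6EI) at the far end, so f₁₁ = f₂₂ = 2/EI and f₁₂ = f₂₁ = 1/EI.
Compatibility — zero rotation at each built-in end:
  2 M_D + 1 M_E = 439.9
  1 M_D + 2 M_E = 439.9
Solving the pair gives M_D = 146.6 kip·ft and M_E = 146.6 kip·ft (hogging).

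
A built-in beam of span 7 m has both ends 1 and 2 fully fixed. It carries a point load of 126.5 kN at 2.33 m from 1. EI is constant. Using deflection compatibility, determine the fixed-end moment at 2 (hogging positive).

Take the two fixed-end moments M_1, M_2 as redundants; the released structure is the simple span 12.
On the primary (simply-supported) span, the end slopes from the loading are:
  at 1: point load 126.5 at a = 2.33: Pab(L + b)/(6LEI) = 382.5/EI
  at 2: point load 126.5 at a = 2.33: Pab(L + a)/(6LEI) = 305.8/EI
  θ_10 = 382.5/EI,  θ_20 = 305.8/EI
Flexibility coefficients: a unit moment at one end gives L/(3EI) there and L/(6EI) at the far end, so f₁₁ = f₂₂ = 2.333/EI and f₁₂ = f₂₁ = 1.167/EI.
Compatibility — zero rotation at each built-in end:
  2.333 M_1 + 1.167 M_2 = 382.5
  1.167 M_1 + 2.333 M_2 = 305.8
Solving the pair gives M_1 = 131.2 kN·m and M_2 = 65.45 kN·m (hogging).

M_2 = 65.45 kN·m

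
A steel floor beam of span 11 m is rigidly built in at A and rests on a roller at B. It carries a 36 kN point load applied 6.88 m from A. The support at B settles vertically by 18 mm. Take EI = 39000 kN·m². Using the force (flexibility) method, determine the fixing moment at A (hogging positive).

Remove the prop at B; the released (primary) structure is a cantilever built in at A.
Downward deflection at the released point B due to the loads:
  point load 36 at a = 6.88: Pa²(3L − a)/(6EI) = 7418/EI
Flexibility coefficient — unit upward force at B: δ_{BB} = L³/(3EI) = 443.7/EI.
With EI = 39000 kN·m²: δ_0 = 0.19021 m and δ_{BB} = 0.011376 m/kN.
Compatibility — the beam at B must follow the support down by 0.018 m: δ_0 − R_B·δ_{BB} = 0.018, so R_B = (0.19021 − 0.018)/0.011376 = 15.14 kN.
Moment equilibrium about A: M_A = Σ(load moments about A) − R_B·L = 247.7 − 15.14×11 = 81.16 kN·m.

M_A = 81.16 kN·m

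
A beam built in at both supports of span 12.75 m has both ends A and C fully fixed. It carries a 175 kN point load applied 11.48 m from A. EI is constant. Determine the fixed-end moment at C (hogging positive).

Release both end moments; the primary structure is a simply-supported span AC with redundants M_A and M_C.
On the primary (simply-supported) span, the end slopes from the loading are:
  at A: point load 175 at a = 11.48: Pab(L + b)/(6LEI) = 467.6/EI
  at C: point load 175 at a = 11.48: Pab(L + a)/(6LEI) = 808.1/EI
  θ_A0 = 467.6/EI,  θ_C0 = 808.1/EI
Flexibility coefficients: a unit moment at one end gives L/(3EI) there and L/(6EI) at the far end, so f₁₁ = f₂₂ = 4.25/EI and f₁₂ = f₂₁ = 2.125/EI.
Compatibility — zero rotation at each built-in end:
  4.25 M_A + 2.125 M_C = 467.6
  2.125 M_A + 4.25 M_C = 808.1
Solving the pair gives M_A = 19.93 kN·m and M_C = 180.2 kN·m (hogging).

M_C = 180.2 kN·m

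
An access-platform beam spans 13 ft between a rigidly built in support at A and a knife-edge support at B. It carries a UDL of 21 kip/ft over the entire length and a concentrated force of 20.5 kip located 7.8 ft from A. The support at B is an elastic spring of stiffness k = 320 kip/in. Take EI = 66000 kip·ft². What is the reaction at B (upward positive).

R_B = 108.7 kip

Release the roller at B. Primary structure: cantilever fixed at A.
Downward deflection at the released point B due to the loads:
  UDL 21: wL⁴/(8EI) = 74973/EI
  point load 20.5 at a = 7.8: Pa²(3L − a)/(6EI) = 6486/EI
  δ_0 = 81458/EI
Flexibility coefficient — unit upward force at B: δ_{BB} = L³/(3EI) = 732.3/EI.
With EI = 66000 kip·ft²: δ_0 = 1.2342 ft and δ_{BB} = 0.011096 ft/kip.
Compatibility — the spring shortens by R_B/k under the reaction it provides: δ_0 − R_B·δ_{BB} = R_B/k. With 1/k = 1/(320×12) ft/kip = 0.00026 ft/kip, R_B = δ_0 / (δ_{BB} + 1/k) = 1.2342 / (0.011096 + 0.00026) = 108.7 kip.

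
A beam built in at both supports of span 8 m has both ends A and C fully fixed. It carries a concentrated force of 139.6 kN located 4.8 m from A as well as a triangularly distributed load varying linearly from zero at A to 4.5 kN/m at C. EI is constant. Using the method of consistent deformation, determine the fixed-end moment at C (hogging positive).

M_C = 175.2 kN·m

Take the two fixed-end moments M_A, M_C as redundants; the released structure is the simple span AC.
Simple-span end rotations at A and C under the given loads:
  at A: point load 139.6 at a = 4.8: Pab(L + b)/(6LEI) = 500.3/EI
  at C: point load 139.6 at a = 4.8: Pab(L + a)/(6LEI) = 571.8/EI
  at A: triangular load, peak 4.5: 7w₀L³/(360EI) = 44.8/EI
  at C: triangular load, peak 4.5: w₀L³/(45EI) = 51.2/EI
  θ_A0 = 545.1/EI,  θ_C0 = 623/EI
Flexibility coefficients: a unit moment at one end gives L/(3EI) there and L/(6EI) at the far end, so f₁₁ = f₂₂ = 2.667/EI and f₁₂ = f₂₁ = 1.333/EI.
Compatibility — zero rotation at each built-in end:
  2.667 M_A + 1.333 M_C = 545.1
  1.333 M_A + 2.667 M_C = 623
Solving the pair gives M_A = 116.8 kN·m and M_C = 175.2 kN·m (hogging).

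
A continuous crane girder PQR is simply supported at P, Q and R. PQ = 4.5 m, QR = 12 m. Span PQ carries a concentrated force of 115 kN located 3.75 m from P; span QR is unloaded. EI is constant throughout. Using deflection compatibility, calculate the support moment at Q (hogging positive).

Take M_Q as the redundant. Released structure: two simple spans PQ and QR with a hinge at Q.
Discontinuity in slope at Q on the released structure — sum the simple-span end rotations:
  span PQ: point load 115 at a = 3.75: Pab(L + a)/(6LEI) = 98.83/EI
  relative rotation θ_0 = (98.83 + 0)/EI = 98.83/EI
A unit hogging moment at Q produces rotation L₁/(3EI) + L₂/(3EI) = 5.5/EI.
Slope continuity at Q: θ_0 = M_Q·5.5/EI, so M_Q = 98.83/5.5 = 17.97 kN·m (hogging).

M_Q = 17.97 kN·m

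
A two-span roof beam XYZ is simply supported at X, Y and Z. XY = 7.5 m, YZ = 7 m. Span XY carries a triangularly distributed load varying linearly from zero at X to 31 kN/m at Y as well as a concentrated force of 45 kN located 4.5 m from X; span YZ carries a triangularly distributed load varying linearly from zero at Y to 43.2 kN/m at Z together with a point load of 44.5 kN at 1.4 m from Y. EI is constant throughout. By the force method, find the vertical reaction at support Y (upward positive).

Release continuity at Y by inserting a hinge; the redundant is the internal moment M_Y. The primary structure is two simply-supported spans XY and YZ.
Rotations at Y on the released spans (each span's end-slope, ×1/EI):
  span XY: triangular load, peak 31: w₀L³/(45EI) = 290.6/EI
  span XY: point load 45 at a = 4.5: Pab(L + a)/(6LEI) = 162/EI
  span YZ: triangular load, peak 43.2: 7w₀L³/(360EI) = 288.1/EI
  span YZ: point load 44.5 at a = 1.4: Pab(L + b)/(6LEI) = 104.7/EI
  relative rotation θ_0 = (452.6 + 392.8)/EI = 845.4/EI
A unit hogging moment at Y produces rotation L₁/(3EI) + L₂/(3EI) = 4.833/EI.
Slope continuity at Y: θ_0 = M_Y·4.833/EI, so M_Y = 845.4/4.833 = 174.9 kN·m (hogging).
Span XY, ΣM about X with M_Y applied at Y: R_Y^{XY}·7.5 = 783.8 + 174.9, so R_Y^{XY} = 127.8 kN and R_X = 161.2 − 127.8 = 33.43 kN.
Span YZ, ΣM about Z: R_Y^{YZ}·7 = 602 + 174.9, so R_Y^{YZ} = 111 kN and R_Z = 195.7 − 111 = 84.71 kN.
R_Y = 127.8 + 111 = 238.8 kN.

R_Y = 238.8 kN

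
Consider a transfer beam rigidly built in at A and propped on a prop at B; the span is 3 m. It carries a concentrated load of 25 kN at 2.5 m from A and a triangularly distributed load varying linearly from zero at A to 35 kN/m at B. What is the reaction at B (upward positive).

R_B = 47.68 kN

Choose R_B as the redundant. The primary structure is the cantilever fixed at A.
Free-end deflection of the primary structure under the applied loading (downward +):
  point load 25 at a = 2.5: Pa²(3L − a)/(6EI) = 169.3/EI
  triangular load, peak 35 at the free end: 11w₀L⁴/(120EI) = 259.9/EI
  δ_0 = 429.1/EI
Tip deflection under a unit load at B: L³/(3EI) = 9/EI.
The prop prevents deflection at B: R_B = δ_0/δ_{BB} = 429.1/9 = 47.68 kN.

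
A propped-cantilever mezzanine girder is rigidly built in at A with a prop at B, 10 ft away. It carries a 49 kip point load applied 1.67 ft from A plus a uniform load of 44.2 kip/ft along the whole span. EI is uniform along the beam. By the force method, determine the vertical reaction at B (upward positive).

Take the reaction at B as the redundant and release it; the primary structure is a cantilever fixed at A.
Deflection at B on the released cantilever, summing each load's contribution:
  point load 49 at a = 1.67: Pa²(3L − a)/(6EI) = 645.2/EI
  UDL 44.2: wL⁴/(8EI) = 55250/EI
  δ_0 = 55895/EI
Tip deflection under a unit load at B: L³/(3EI) = 333.3/EI.
The prop prevents deflection at B: R_B = δ_0/δ_{BB} = 55895/333.3 = 167.7 kip.

R_B = 167.7 kip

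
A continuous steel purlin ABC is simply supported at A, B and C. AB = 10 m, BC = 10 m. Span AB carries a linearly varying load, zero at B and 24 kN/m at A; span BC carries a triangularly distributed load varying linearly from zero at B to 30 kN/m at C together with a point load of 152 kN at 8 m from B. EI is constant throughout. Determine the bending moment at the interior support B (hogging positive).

Take M_B as the redundant. Released structure: two simple spans AB and BC with a hinge at B.
Discontinuity in slope at B on the released structure — sum the simple-span end rotations:
  span AB: triangular load, peak 24: 7w₀L³/(360EI) = 466.7/EI
  span BC: triangular load, peak 30: 7w₀L³/(360EI) = 583.3/EI
  span BC: point load 152 at a = 8: Pab(L + b)/(6LEI) = 486.4/EI
  relative rotation θ_0 = (466.7 + 1070)/EI = 1536/EI
A unit hogging moment at B produces rotation L₁/(3EI) + L₂/(3EI) = 6.667/EI.
Compatibility: M_B·(L₁+L₂)/(3EI) = θ_0, giving M_B = 230.5 kN·m (hogging).

M_B = 230.5 kN·m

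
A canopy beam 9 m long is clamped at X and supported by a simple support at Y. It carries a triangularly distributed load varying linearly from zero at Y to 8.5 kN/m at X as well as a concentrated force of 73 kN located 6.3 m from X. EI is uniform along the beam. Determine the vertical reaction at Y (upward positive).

Choose R_Y as the redundant. The primary structure is the cantilever fixed at X.
Primary-structure tip deflection at Y by superposition:
  triangular load, peak 8.5 at the fixed end: w₀L⁴/(30EI) = 1859/EI
  point load 73 at a = 6.3: Pa²(3L − a)/(6EI) = 9996/EI
  δ_0 = 11855/EI
Flexibility coefficient — unit upward force at Y: δ_{YY} = L³/(3EI) = 243/EI.
The prop prevents deflection at Y: R_Y = δ_0/δ_{YY} = 11855/243 = 48.79 kN.

R_Y = 48.79 kN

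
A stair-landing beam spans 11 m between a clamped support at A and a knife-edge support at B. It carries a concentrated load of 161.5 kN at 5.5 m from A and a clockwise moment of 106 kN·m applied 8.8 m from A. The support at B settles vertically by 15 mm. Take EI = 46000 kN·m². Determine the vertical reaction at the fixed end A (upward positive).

R_A = 98.71 kN

Remove the prop at B; the released (primary) structure is a cantilever built in at A.
Primary-structure tip deflection at B by superposition:
  point load 161.5 at a = 5.5: Pa²(3L − a)/(6EI) = 22391/EI
  clockwise couple 106 at a = 8.8: M₀a(2L − a)/(2EI) = 6156/EI
  δ_0 = 28548/EI
Tip deflection under a unit load at B: L³/(3EI) = 443.7/EI.
With EI = 46000 kN·m²: δ_0 = 0.6206 m and δ_{BB} = 0.009645 m/kN.
Compatibility — the beam at B must follow the support down by 0.015 m: δ_0 − R_B·δ_{BB} = 0.015, so R_B = (0.6206 − 0.015)/0.009645 = 62.79 kN.
Vertical equilibrium: R_A = ΣP − R_B = 161.5 − 62.79 = 98.71 kN.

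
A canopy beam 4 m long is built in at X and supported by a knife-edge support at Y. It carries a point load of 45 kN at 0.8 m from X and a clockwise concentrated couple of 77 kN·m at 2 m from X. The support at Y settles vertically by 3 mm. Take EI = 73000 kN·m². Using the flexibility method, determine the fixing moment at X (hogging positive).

Choose R_Y as the redundant. The primary structure is the cantilever fixed at X.
Primary-structure tip deflection at Y by superposition:
  point load 45 at a = 0.8: Pa²(3L − a)/(6EI) = 53.76/EI
  clockwise couple 77 at a = 2: M₀a(2L − a)/(2EI) = 462/EI
  δ_0 = 515.8/EI
Flexibility coefficient — unit upward force at Y: δ_{YY} = L³/(3EI) = 21.33/EI.
With EI = 73000 kN·m²: δ_0 = 0.007065 m and δ_{YY} = 0.000292 m/kN.
Compatibility — the beam at Y must follow the support down by 0.003 m: δ_0 − R_Y·δ_{YY} = 0.003, so R_Y = (0.007065 − 0.003)/0.000292 = 13.91 kN.
Moment equilibrium about X: M_X = Σ(load moments about X) − R_Y·L = 113 − 13.91×4 = 57.36 kN·m.

M_X = 57.36 kN·m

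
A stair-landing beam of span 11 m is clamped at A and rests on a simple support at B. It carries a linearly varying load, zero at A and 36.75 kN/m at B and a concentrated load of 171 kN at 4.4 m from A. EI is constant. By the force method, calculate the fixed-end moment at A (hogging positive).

M_A = 620.5 kN·m

Take the reaction at B as the redundant and release it; the primary structure is a cantilever fixed at A.
Free-end deflection of the primary structure under the applied loading (downward +):
  triangular load, peak 36.75 at the free end: 11w₀L⁴/(120EI) = 49322/EI
  point load 171 at a = 4.4: Pa²(3L − a)/(6EI) = 15780/EI
  δ_0 = 65102/EI
Flexibility coefficient — unit upward force at B: δ_{BB} = L³/(3EI) = 443.7/EI.
Compatibility at B: δ_0 − R_B·δ_{BB} = 0, so R_B = 65102/443.7 = 146.7 kN.
Moment equilibrium about A: M_A = Σ(load moments about A) − R_B·L = 2235 − 146.7×11 = 620.5 kN·m.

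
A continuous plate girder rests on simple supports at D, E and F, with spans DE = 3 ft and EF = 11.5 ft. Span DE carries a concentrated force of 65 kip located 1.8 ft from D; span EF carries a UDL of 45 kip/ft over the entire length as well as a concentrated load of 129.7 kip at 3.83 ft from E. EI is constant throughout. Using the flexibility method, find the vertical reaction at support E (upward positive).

R_E = 727.5 kip

Take M_E as the redundant. Released structure: two simple spans DE and EF with a hinge at E.
End slopes at the hinge E, treating each span as simply supported:
  span DE: point load 65 at a = 1.8: Pab(L + a)/(6LEI) = 37.44/EI
  span EF: UDL 45: wL³/(24EI) = 2852/EI
  span EF: point load 129.7 at a = 3.83: Pab(L + b)/(6LEI) = 1059/EI
  relative rotation θ_0 = (37.44 + 3910)/EI = 3948/EI
A unit hogging moment at E produces rotation L₁/(3EI) + L₂/(3EI) = 4.833/EI.
Slope continuity at E: θ_0 = M_E·4.833/EI, so M_E = 3948/4.833 = 816.7 kip·ft (hogging).
Span DE, ΣM about D with M_E applied at E: R_E^{DE}·3 = 117 + 816.7, so R_E^{DE} = 311.2 kip and R_D = 65 − 311.2 = -246.2 kip.
Span EF, ΣM about F: R_E^{EF}·11.5 = 3970 + 816.7, so R_E^{EF} = 416.3 kip and R_F = 647.2 − 416.3 = 230.9 kip.
R_E = 311.2 + 416.3 = 727.5 kip.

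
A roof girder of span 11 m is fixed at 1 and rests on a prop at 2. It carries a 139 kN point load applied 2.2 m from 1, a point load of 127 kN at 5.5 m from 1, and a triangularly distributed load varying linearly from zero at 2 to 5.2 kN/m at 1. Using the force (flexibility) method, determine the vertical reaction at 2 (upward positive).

R_2 = 53.19 kN

Release the roller at 2. Primary structure: cantilever fixed at 1.
Deflection at 2 on the released cantilever, summing each load's contribution:
  point load 139 at a = 2.2: Pa²(3L − a)/(6EI) = 3454/EI
  point load 127 at a = 5.5: Pa²(3L − a)/(6EI) = 17608/EI
  triangular load, peak 5.2 at the fixed end: w₀L⁴/(30EI) = 2538/EI
  δ_0 = 23599/EI
Flexibility coefficient — unit upward force at 2: δ_{22} = L³/(3EI) = 443.7/EI.
Compatibility at 2: δ_0 − R_2·δ_{22} = 0, so R_2 = 23599/443.7 = 53.19 kN.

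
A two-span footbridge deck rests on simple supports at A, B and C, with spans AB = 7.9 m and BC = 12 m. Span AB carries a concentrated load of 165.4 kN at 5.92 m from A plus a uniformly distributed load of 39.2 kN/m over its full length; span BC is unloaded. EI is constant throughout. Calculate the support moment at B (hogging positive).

M_B = 206.6 kN·m

Release continuity at B by inserting a hinge; the redundant is the internal moment M_B. The primary structure is two simply-supported spans AB and BC.
Rotations at B on the released spans (each span's end-slope, ×1/EI):
  span AB: point load 165.4 at a = 5.92: Pab(L + a)/(6LEI) = 565.3/EI
  span AB: UDL 39.2: wL³/(24EI) = 805.3/EI
  relative rotation θ_0 = (1371 + 0)/EI = 1371/EI
A unit hogging moment at B produces rotation L₁/(3EI) + L₂/(3EI) = 6.633/EI.
Compatibility: M_B·(L₁+L₂)/(3EI) = θ_0, giving M_B = 206.6 kN·m (hogging).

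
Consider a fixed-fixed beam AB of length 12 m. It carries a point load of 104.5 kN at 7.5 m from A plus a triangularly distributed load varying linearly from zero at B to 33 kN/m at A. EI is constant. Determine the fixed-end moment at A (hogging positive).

M_A = 347.8 kN·m

Take the two fixed-end moments M_A, M_B as redundants; the released structure is the simple span AB.
Simple-span end rotations at A and B under the given loads:
  at A: point load 104.5 at a = 7.5: Pab(L + b)/(6LEI) = 808.2/EI
  at B: point load 104.5 at a = 7.5: Pab(L + a)/(6LEI) = 955.2/EI
  at A: triangular load, peak 33: w₀L³/(45EI) = 1267/EI
  at B: triangular load, peak 33: 7w₀L³/(360EI) = 1109/EI
  θ_A0 = 2075/EI,  θ_B0 = 2064/EI
Flexibility coefficients: a unit moment at one end gives L/(3EI) there and L/(6EI) at the far end, so f₁₁ = f₂₂ = 4/EI and f₁₂ = f₂₁ = 2/EI.
Compatibility — zero rotation at each built-in end:
  4 M_A + 2 M_B = 2075
  2 M_A + 4 M_B = 2064
Solving the pair gives M_A = 347.8 kN·m and M_B = 342.1 kN·m (hogging).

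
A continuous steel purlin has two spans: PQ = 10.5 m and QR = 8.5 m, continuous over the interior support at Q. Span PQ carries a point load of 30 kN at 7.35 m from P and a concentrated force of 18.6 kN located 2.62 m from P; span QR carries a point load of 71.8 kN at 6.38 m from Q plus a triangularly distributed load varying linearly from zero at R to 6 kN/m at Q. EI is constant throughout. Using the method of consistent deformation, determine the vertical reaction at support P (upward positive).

Take M_Q as the redundant. Released structure: two simple spans PQ and QR with a hinge at Q.
Rotations at Q on the released spans (each span's end-slope, ×1/EI):
  span PQ: point load 30 at a = 7.35: Pab(L + a)/(6LEI) = 196.8/EI
  span PQ: point load 18.6 at a = 2.62: Pab(L + a)/(6LEI) = 79.97/EI
  span QR: point load 71.8 at a = 6.38: Pab(L + b)/(6LEI) = 202.2/EI
  span QR: triangular load, peak 6: w₀L³/(45EI) = 81.88/EI
  relative rotation θ_0 = (276.8 + 284.1)/EI = 560.9/EI
A unit hogging moment at Q produces rotation L₁/(3EI) + L₂/(3EI) = 6.333/EI.
Slope continuity at Q: θ_0 = M_Q·6.333/EI, so M_Q = 560.9/6.333 = 88.56 kN·m (hogging).
Span PQ, ΣM about P with M_Q applied at Q: R_Q^{PQ}·10.5 = 269.2 + 88.56, so R_Q^{PQ} = 34.08 kN and R_P = 48.6 − 34.08 = 14.52 kN.

R_P = 14.52 kN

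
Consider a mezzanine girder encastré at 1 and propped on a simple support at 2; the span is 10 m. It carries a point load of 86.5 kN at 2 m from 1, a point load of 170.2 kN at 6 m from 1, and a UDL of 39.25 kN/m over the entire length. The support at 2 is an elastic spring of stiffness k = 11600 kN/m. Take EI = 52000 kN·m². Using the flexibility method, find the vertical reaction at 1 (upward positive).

R_1 = 426.6 kN

Choose R_2 as the redundant. The primary structure is the cantilever fixed at 1.
Downward deflection at the released point 2 due to the loads:
  point load 86.5 at a = 2: Pa²(3L − a)/(6EI) = 1615/EI
  point load 170.2 at a = 6: Pa²(3L − a)/(6EI) = 24509/EI
  UDL 39.25: wL⁴/(8EI) = 49062/EI
  δ_0 = 75186/EI
Flexibility coefficient — unit upward force at 2: δ_{22} = L³/(3EI) = 333.3/EI.
With EI = 52000 kN·m²: δ_0 = 1.4459 m and δ_{22} = 0.00641 m/kN.
Compatibility — the spring shortens by R_2/k under the reaction it provides: δ_0 − R_2·δ_{22} = R_2/k. With 1/k = 0.000086 m/kN, R_2 = δ_0 / (δ_{22} + 1/k) = 1.4459 / (0.00641 + 0.000086) = 222.6 kN.
Vertical equilibrium: R_1 = ΣP − R_2 = 649.2 − 222.6 = 426.6 kN.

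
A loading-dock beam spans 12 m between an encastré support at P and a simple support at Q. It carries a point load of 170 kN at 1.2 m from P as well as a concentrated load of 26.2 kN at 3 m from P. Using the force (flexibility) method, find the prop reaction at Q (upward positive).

Choose R_Q as the redundant. The primary structure is the cantilever fixed at P.
Primary-structure tip deflection at Q by superposition:
  point load 170 at a = 1.2: Pa²(3L − a)/(6EI) = 1420/EI
  point load 26.2 at a = 3: Pa²(3L − a)/(6EI) = 1297/EI
  δ_0 = 2717/EI
Tip deflection under a unit load at Q: L³/(3EI) = 576/EI.
Compatibility at Q: δ_0 − R_Q·δ_{QQ} = 0, so R_Q = 2717/576 = 4.717 kN.

R_Q = 4.717 kN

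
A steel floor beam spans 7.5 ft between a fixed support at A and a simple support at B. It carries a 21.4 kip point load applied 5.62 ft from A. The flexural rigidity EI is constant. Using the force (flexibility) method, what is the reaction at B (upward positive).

Take the reaction at B as the redundant and release it; the primary structure is a cantilever fixed at A.
Primary-structure tip deflection at B by superposition:
  point load 21.4 at a = 5.62: Pa²(3L − a)/(6EI) = 1902/EI
Tip deflection under a unit load at B: L³/(3EI) = 140.6/EI.
The prop prevents deflection at B: R_B = δ_0/δ_{BB} = 1902/140.6 = 13.52 kip.

R_B = 13.52 kip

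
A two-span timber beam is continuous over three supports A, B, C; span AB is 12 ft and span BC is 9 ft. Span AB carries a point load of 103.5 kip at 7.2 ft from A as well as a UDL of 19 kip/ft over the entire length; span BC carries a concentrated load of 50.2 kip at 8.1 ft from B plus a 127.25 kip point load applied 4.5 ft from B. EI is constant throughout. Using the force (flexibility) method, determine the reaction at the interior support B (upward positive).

R_B = 329 kip

Insert a hinge at B; M_B is the redundant, and each span becomes simply supported.
Discontinuity in slope at B on the released structure — sum the simple-span end rotations:
  span AB: point load 103.5 at a = 7.2: Pab(L + a)/(6LEI) = 953.9/EI
  span AB: UDL 19: wL³/(24EI) = 1368/EI
  span BC: point load 50.2 at a = 8.1: Pab(L + b)/(6LEI) = 67.09/EI
  span BC: point load 127.25 at a = 4.5: Pab(L + b)/(6LEI) = 644.2/EI
  relative rotation θ_0 = (2322 + 711.3)/EI = 3033/EI
A unit hogging moment at B produces rotation L₁/(3EI) + L₂/(3EI) = 7/EI.
Slope continuity at B: θ_0 = M_B·7/EI, so M_B = 3033/7 = 433.3 kip·ft (hogging).
Span AB, ΣM about A with M_B applied at B: R_B^{AB}·12 = 2113 + 433.3, so R_B^{AB} = 212.2 kip and R_A = 331.5 − 212.2 = 119.3 kip.
Span BC, ΣM about C: R_B^{BC}·9 = 617.8 + 433.3, so R_B^{BC} = 116.8 kip and R_C = 177.4 − 116.8 = 60.66 kip.
R_B = 212.2 + 116.8 = 329 kip.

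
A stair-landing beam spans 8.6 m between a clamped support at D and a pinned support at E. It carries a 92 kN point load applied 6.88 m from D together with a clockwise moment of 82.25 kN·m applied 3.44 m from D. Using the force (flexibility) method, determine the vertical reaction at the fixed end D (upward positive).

Remove the prop at E; the released (primary) structure is a cantilever built in at D.
Downward deflection at the released point E due to the loads:
  point load 92 at a = 6.88: Pa²(3L − a)/(6EI) = 13732/EI
  clockwise couple 82.25 at a = 3.44: M₀a(2L − a)/(2EI) = 1947/EI
  δ_0 = 15679/EI
Tip deflection under a unit load at E: L³/(3EI) = 212/EI.
Compatibility at E: δ_0 − R_E·δ_{EE} = 0, so R_E = 15679/212 = 73.95 kN.
Vertical equilibrium: R_D = ΣP − R_E = 92 − 73.95 = 18.05 kN.

R_D = 18.05 kN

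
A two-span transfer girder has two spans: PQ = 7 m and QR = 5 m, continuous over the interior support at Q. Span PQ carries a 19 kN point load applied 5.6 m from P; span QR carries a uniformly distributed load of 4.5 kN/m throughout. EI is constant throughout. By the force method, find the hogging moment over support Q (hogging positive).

Insert a hinge at Q; M_Q is the redundant, and each span becomes simply supported.
End slopes at the hinge Q, treating each span as simply supported:
  span PQ: point load 19 at a = 5.6: Pab(L + a)/(6LEI) = 44.69/EI
  span QR: UDL 4.5: wL³/(24EI) = 23.44/EI
  relative rotation θ_0 = (44.69 + 23.44)/EI = 68.13/EI
A unit hogging moment at Q produces rotation L₁/(3EI) + L₂/(3EI) = 4/EI.
Slope continuity at Q: θ_0 = M_Q·4/EI, so M_Q = 68.13/4 = 17.03 kN·m (hogging).

M_Q = 17.03 kN·m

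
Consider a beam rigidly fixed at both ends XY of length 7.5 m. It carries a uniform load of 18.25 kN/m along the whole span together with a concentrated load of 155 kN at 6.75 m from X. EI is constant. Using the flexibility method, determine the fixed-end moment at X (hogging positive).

Take the two fixed-end moments M_X, M_Y as redundants; the released structure is the simple span XY.
Simple-span end rotations at X and Y under the given loads:
  at X: UDL 18.25: wL³/(24EI) = 320.8/EI
  at Y: UDL 18.25: wL³/(24EI) = 320.8/EI
  at X: point load 155 at a = 6.75: Pab(L + b)/(6LEI) = 143.9/EI
  at Y: point load 155 at a = 6.75: Pab(L + a)/(6LEI) = 248.5/EI
  θ_X0 = 464.7/EI,  θ_Y0 = 569.3/EI
Flexibility coefficients: a unit moment at one end gives L/(3EI) there and L/(6EI) at the far end, so f₁₁ = f₂₂ = 2.5/EI and f₁₂ = f₂₁ = 1.25/EI.
Compatibility — zero rotation at each built-in end:
  2.5 M_X + 1.25 M_Y = 464.7
  1.25 M_X + 2.5 M_Y = 569.3
Solving the pair gives M_X = 96.01 kN·m and M_Y = 179.7 kN·m (hogging).

M_X = 96.01 kN·m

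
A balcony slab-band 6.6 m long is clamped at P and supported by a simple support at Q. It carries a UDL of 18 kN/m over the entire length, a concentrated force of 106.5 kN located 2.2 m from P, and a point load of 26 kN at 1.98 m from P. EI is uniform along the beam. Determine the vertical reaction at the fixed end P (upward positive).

R_P = 187.8 kN

Remove the prop at Q; the released (primary) structure is a cantilever built in at P.
Deflection at Q on the released cantilever, summing each load's contribution:
  UDL 18: wL⁴/(8EI) = 4269/EI
  point load 106.5 at a = 2.2: Pa²(3L − a)/(6EI) = 1512/EI
  point load 26 at a = 1.98: Pa²(3L − a)/(6EI) = 302.7/EI
  δ_0 = 6084/EI
Flexibility coefficient — unit upward force at Q: δ_{QQ} = L³/(3EI) = 95.83/EI.
Compatibility at Q: δ_0 − R_Q·δ_{QQ} = 0, so R_Q = 6084/95.83 = 63.49 kN.
Vertical equilibrium: R_P = ΣP − R_Q = 251.3 − 63.49 = 187.8 kN.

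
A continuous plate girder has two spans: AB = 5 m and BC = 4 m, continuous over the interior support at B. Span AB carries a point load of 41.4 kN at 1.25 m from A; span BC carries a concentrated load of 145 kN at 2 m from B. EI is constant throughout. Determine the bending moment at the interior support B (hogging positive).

Release continuity at B by inserting a hinge; the redundant is the internal moment M_B. The primary structure is two simply-supported spans AB and BC.
Rotations at B on the released spans (each span's end-slope, ×1/EI):
  span AB: point load 41.4 at a = 1.25: Pab(L + a)/(6LEI) = 40.43/EI
  span BC: point load 145 at a = 2: Pab(L + b)/(6LEI) = 145/EI
  relative rotation θ_0 = (40.43 + 145)/EI = 185.4/EI
A unit hogging moment at B produces rotation L₁/(3EI) + L₂/(3EI) = 3/EI.
Compatibility: M_B·(L₁+L₂)/(3EI) = θ_0, giving M_B = 61.81 kN·m (hogging).

M_B = 61.81 kN·m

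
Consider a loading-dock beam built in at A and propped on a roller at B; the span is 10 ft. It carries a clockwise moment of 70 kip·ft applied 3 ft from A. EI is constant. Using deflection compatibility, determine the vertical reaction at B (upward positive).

Choose R_B as the redundant. The primary structure is the cantilever fixed at A.
Downward deflection at the released point B due to the loads:
  clockwise couple 70 at a = 3: M₀a(2L − a)/(2EI) = 1785/EI
Tip deflection under a unit load at B: L³/(3EI) = 333.3/EI.
The prop prevents deflection at B: R_B = δ_0/δ_{BB} = 1785/333.3 = 5.355 kip.

R_B = 5.355 kip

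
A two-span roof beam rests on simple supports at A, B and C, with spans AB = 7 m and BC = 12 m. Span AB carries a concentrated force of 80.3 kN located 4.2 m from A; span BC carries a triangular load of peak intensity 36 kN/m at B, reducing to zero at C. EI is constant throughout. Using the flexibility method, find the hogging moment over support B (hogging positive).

Insert a hinge at B; M_B is the redundant, and each span becomes simply supported.
Discontinuity in slope at B on the released structure — sum the simple-span end rotations:
  span AB: point load 80.3 at a = 4.2: Pab(L + a)/(6LEI) = 251.8/EI
  span BC: triangular load, peak 36: w₀L³/(45EI) = 1382/EI
  relative rotation θ_0 = (251.8 + 1382)/EI = 1634/EI
A unit hogging moment at B produces rotation L₁/(3EI) + L₂/(3EI) = 6.333/EI.
Slope continuity at B: θ_0 = M_B·6.333/EI, so M_B = 1634/6.333 = 258 kN·m (hogging).

M_B = 258 kN·m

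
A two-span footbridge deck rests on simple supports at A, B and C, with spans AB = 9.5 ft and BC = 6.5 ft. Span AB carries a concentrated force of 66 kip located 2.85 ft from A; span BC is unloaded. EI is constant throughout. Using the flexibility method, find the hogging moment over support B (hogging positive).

M_B = 50.82 kip·ft

Insert a hinge at B; M_B is the redundant, and each span becomes simply supported.
End slopes at the hinge B, treating each span as simply supported:
  span AB: point load 66 at a = 2.85: Pab(L + a)/(6LEI) = 271/EI
  relative rotation θ_0 = (271 + 0)/EI = 271/EI
A unit hogging moment at B produces rotation L₁/(3EI) + L₂/(3EI) = 5.333/EI.
Slope continuity at B: θ_0 = M_B·5.333/EI, so M_B = 271/5.333 = 50.82 kip·ft (hogging).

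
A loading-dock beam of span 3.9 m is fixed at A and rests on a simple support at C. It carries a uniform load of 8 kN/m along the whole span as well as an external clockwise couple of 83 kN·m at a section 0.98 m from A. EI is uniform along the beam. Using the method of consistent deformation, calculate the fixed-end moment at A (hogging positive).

M_A = 43.5 kN·m

Choose R_C as the redundant. The primary structure is the cantilever fixed at A.
Deflection at C on the released cantilever, summing each load's contribution:
  UDL 8: wL⁴/(8EI) = 231.3/EI
  clockwise couple 83 at a = 0.98: M₀a(2L − a)/(2EI) = 277.4/EI
  δ_0 = 508.7/EI
Tip deflection under a unit load at C: L³/(3EI) = 19.77/EI.
Compatibility at C: δ_0 − R_C·δ_{CC} = 0, so R_C = 508.7/19.77 = 25.73 kN.
Moment equilibrium about A: M_A = Σ(load moments about A) − R_C·L = 143.8 − 25.73×3.9 = 43.5 kN·m.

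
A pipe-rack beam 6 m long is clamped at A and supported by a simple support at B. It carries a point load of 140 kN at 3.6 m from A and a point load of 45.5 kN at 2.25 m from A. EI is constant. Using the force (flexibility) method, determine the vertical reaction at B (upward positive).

Take the reaction at B as the redundant and release it; the primary structure is a cantilever fixed at A.
Deflection at B on the released cantilever, summing each load's contribution:
  point load 140 at a = 3.6: Pa²(3L − a)/(6EI) = 4355/EI
  point load 45.5 at a = 2.25: Pa²(3L − a)/(6EI) = 604.7/EI
  δ_0 = 4959/EI
Flexibility coefficient — unit upward force at B: δ_{BB} = L³/(3EI) = 72/EI.
Compatibility at B: δ_0 − R_B·δ_{BB} = 0, so R_B = 4959/72 = 68.88 kN.

R_B = 68.88 kN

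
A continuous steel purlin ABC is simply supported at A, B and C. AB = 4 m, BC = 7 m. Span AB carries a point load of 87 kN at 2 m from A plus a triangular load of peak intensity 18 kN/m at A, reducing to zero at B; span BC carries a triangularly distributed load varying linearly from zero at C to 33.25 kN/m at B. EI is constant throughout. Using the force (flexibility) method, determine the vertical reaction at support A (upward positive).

R_A = 42.76 kN

Insert a hinge at B; M_B is the redundant, and each span becomes simply supported.
End slopes at the hinge B, treating each span as simply supported:
  span AB: point load 87 at a = 2: Pab(L + a)/(6LEI) = 87/EI
  span AB: triangular load, peak 18: 7w₀L³/(360EI) = 22.4/EI
  span BC: triangular load, peak 33.25: w₀L³/(45EI) = 253.4/EI
  relative rotation θ_0 = (109.4 + 253.4)/EI = 362.8/EI
A unit hogging moment at B produces rotation L₁/(3EI) + L₂/(3EI) = 3.667/EI.
Compatibility: M_B·(L₁+L₂)/(3EI) = θ_0, giving M_B = 98.96 kN·m (hogging).
Span AB, ΣM about A with M_B applied at B: R_B^{AB}·4 = 222 + 98.96, so R_B^{AB} = 80.24 kN and R_A = 123 − 80.24 = 42.76 kN.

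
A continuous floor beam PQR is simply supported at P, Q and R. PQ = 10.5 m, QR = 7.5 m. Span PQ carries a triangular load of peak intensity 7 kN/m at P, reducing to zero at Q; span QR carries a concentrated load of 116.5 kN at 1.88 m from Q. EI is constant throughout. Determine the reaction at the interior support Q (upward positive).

Release continuity at Q by inserting a hinge; the redundant is the internal moment M_Q. The primary structure is two simply-supported spans PQ and QR.
Discontinuity in slope at Q on the released structure — sum the simple-span end rotations:
  span PQ: triangular load, peak 7: 7w₀L³/(360EI) = 157.6/EI
  span QR: point load 116.5 at a = 1.88: Pab(L + b)/(6LEI) = 358.9/EI
  relative rotation θ_0 = (157.6 + 358.9)/EI = 516.4/EI
A unit hogging moment at Q produces rotation L₁/(3EI) + L₂/(3EI) = 6/EI.
Slope continuity at Q: θ_0 = M_Q·6/EI, so M_Q = 516.4/6 = 86.07 kN·m (hogging).
Span PQ, ΣM about P with M_Q applied at Q: R_Q^{PQ}·10.5 = 128.6 + 86.07, so R_Q^{PQ} = 20.45 kN and R_P = 36.75 − 20.45 = 16.3 kN.
Span QR, ΣM about R: R_Q^{QR}·7.5 = 654.7 + 86.07, so R_Q^{QR} = 98.77 kN and R_R = 116.5 − 98.77 = 17.73 kN.
R_Q = 20.45 + 98.77 = 119.2 kN.

R_Q = 119.2 kN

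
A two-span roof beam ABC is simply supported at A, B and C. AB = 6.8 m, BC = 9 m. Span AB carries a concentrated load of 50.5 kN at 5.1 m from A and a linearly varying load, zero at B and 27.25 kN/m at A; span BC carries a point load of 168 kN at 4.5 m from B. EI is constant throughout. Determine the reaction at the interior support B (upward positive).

Release continuity at B by inserting a hinge; the redundant is the internal moment M_B. The primary structure is two simply-supported spans AB and BC.
End slopes at the hinge B, treating each span as simply supported:
  span AB: point load 50.5 at a = 5.1: Pab(L + a)/(6LEI) = 127.7/EI
  span AB: triangular load, peak 27.25: 7w₀L³/(360EI) = 166.6/EI
  span BC: point load 168 at a = 4.5: Pab(L + b)/(6LEI) = 850.5/EI
  relative rotation θ_0 = (294.3 + 850.5)/EI = 1145/EI
A unit hogging moment at B produces rotation L₁/(3EI) + L₂/(3EI) = 5.267/EI.
Slope continuity at B: θ_0 = M_B·5.267/EI, so M_B = 1145/5.267 = 217.4 kN·m (hogging).
Span AB, ΣM about A with M_B applied at B: R_B^{AB}·6.8 = 467.6 + 217.4, so R_B^{AB} = 100.7 kN and R_A = 143.2 − 100.7 = 42.43 kN.
Span BC, ΣM about C: R_B^{BC}·9 = 756 + 217.4, so R_B^{BC} = 108.2 kN and R_C = 168 − 108.2 = 59.85 kN.
R_B = 100.7 + 108.2 = 208.9 kN.

R_B = 208.9 kN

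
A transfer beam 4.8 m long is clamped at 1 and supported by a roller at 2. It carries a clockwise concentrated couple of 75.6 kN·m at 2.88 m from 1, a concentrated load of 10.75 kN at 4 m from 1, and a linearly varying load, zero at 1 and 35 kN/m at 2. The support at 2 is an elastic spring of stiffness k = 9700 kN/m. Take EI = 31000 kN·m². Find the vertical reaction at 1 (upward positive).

R_1 = 26.53 kN

Take the reaction at 2 as the redundant and release it; the primary structure is a cantilever fixed at 1.
Deflection at 2 on the released cantilever, summing each load's contribution:
  clockwise couple 75.6 at a = 2.88: M₀a(2L − a)/(2EI) = 731.6/EI
  point load 10.75 at a = 4: Pa²(3L − a)/(6EI) = 298.1/EI
  triangular load, peak 35 at the free end: 11w₀L⁴/(120EI) = 1703/EI
  δ_0 = 2733/EI
Flexibility coefficient — unit upward force at 2: δ_{22} = L³/(3EI) = 36.86/EI.
With EI = 31000 kN·m²: δ_0 = 0.088155 m and δ_{22} = 0.001189 m/kN.
Compatibility — the spring shortens by R_2/k under the reaction it provides: δ_0 − R_2·δ_{22} = R_2/k. With 1/k = 0.000103 m/kN, R_2 = δ_0 / (δ_{22} + 1/k) = 0.088155 / (0.001189 + 0.000103) = 68.22 kN.
Vertical equilibrium: R_1 = ΣP − R_2 = 94.75 − 68.22 = 26.53 kN.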